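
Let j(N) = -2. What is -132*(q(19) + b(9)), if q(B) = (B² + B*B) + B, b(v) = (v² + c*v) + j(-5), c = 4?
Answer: -112992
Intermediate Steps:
b(v) = -2 + v² + 4*v (b(v) = (v² + 4*v) - 2 = -2 + v² + 4*v)
q(B) = B + 2*B² (q(B) = (B² + B²) + B = 2*B² + B = B + 2*B²)
-132*(q(19) + b(9)) = -132*(19*(1 + 2*19) + (-2 + 9² + 4*9)) = -132*(19*(1 + 38) + (-2 + 81 + 36)) = -132*(19*39 + 115) = -132*(741 + 115) = -132*856 = -112992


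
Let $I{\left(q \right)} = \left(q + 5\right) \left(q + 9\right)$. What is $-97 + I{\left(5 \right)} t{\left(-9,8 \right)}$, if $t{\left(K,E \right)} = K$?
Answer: $-1357$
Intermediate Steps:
$I{\left(q \right)} = \left(5 + q\right) \left(9 + q\right)$
$-97 + I{\left(5 \right)} t{\left(-9,8 \right)} = -97 + \left(45 + 5^{2} + 14 \cdot 5\right) \left(-9\right) = -97 + \left(45 + 25 + 70\right) \left(-9\right) = -97 + 140 \left(-9\right) = -97 - 1260 = -1357$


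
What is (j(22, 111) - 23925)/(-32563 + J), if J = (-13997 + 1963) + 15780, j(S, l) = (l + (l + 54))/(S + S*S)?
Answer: 263169/316987 ≈ 0.83022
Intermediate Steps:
j(S, l) = (54 + 2*l)/(S + S**2) (j(S, l) = (l + (54 + l))/(S + S**2) = (54 + 2*l)/(S + S**2))
J = 3746 (J = -12034 + 15780 = 3746)
(j(22, 111) - 23925)/(-32563 + J) = (2*(27 + 111)/(22*(1 + 22)) - 23925)/(-32563 + 3746) = (2*(1/22)*138/23 - 23925)/(-28817) = (2*(1/22)*(1/23)*138 - 23925)*(-1/28817) = (6/11 - 23925)*(-1/28817) = -263169/11*(-1/28817) = 263169/316987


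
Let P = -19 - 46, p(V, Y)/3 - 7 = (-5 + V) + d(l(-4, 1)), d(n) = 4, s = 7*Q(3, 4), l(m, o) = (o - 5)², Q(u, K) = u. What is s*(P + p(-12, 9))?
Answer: -1743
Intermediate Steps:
l(m, o) = (-5 + o)²
s = 21 (s = 7*3 = 21)
p(V, Y) = 18 + 3*V (p(V, Y) = 21 + 3*((-5 + V) + 4) = 21 + 3*(-1 + V) = 21 + (-3 + 3*V) = 18 + 3*V)
P = -65
s*(P + p(-12, 9)) = 21*(-65 + (18 + 3*(-12))) = 21*(-65 + (18 - 36)) = 21*(-65 - 18) = 21*(-83) = -1743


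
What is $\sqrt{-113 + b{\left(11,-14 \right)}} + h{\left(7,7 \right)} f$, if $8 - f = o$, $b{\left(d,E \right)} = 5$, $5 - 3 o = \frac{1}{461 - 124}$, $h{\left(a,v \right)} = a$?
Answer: $\frac{44828}{1011} + 6 i \sqrt{3} \approx 44.34 + 10.392 i$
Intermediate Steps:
$o = \frac{1684}{1011}$ ($o = \frac{5}{3} - \frac{1}{3 \left(461 - 124\right)} = \frac{5}{3} - \frac{1}{3 \cdot 337} = \frac{5}{3} - \frac{1}{1011} = \frac{1684}{1011} \approx 1.6657$)
$f = \frac{6404}{1011}$ ($f = 8 - \frac{1684}{1011} = \frac{6404}{1011} \approx 6.3343$)
$\sqrt{-113 + b{\left(11,-14 \right)}} + h{\left(7,7 \right)} f = \sqrt{-113 + 5} + 7 \cdot \frac{6404}{1011} = \sqrt{-108} + \frac{44828}{1011} = 6 i \sqrt{3} + \frac{44828}{1011} = \frac{44828}{1011} + 6 i \sqrt{3}$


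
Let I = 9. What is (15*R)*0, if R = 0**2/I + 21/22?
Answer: 0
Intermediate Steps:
R = 21/22 (R = 0**2/9 + 21/22 = 0*(1/9) + 21*(1/22) = 0 + 21/22 = 21/22 ≈ 0.95455)
(15*R)*0 = (15*(21/22))*0 = (315/22)*0 = 0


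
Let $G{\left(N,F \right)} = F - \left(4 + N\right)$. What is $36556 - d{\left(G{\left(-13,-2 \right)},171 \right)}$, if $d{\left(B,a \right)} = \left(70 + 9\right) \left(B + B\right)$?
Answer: $35450$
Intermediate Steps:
$G{\left(N,F \right)} = -4 + F - N$
$d{\left(B,a \right)} = 158 B$ ($d{\left(B,a \right)} = 79 \cdot 2 B = 158 B$)
$36556 - d{\left(G{\left(-13,-2 \right)},171 \right)} = 36556 - 158 \left(-4 - 2 - -13\right) = 36556 - 158 \left(-4 - 2 + 13\right) = 36556 - 158 \cdot 7 = 36556 - 1106 = 35450$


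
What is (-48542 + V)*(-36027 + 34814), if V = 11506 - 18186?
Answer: 66984286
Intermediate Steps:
V = -6680
(-48542 + V)*(-36027 + 34814) = (-48542 - 6680)*(-36027 + 34814) = -55222*(-1213) = 66984286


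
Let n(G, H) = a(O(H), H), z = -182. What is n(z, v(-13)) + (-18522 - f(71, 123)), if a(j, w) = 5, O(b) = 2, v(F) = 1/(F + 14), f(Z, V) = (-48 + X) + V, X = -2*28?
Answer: -18536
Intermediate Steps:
X = -56
f(Z, V) = -104 + V (f(Z, V) = (-48 - 56) + V = -104 + V)
v(F) = 1/(14 + F)
n(G, H) = 5
n(z, v(-13)) + (-18522 - f(71, 123)) = 5 + (-18522 - (-104 + 123)) = 5 + (-18522 - 1*19) = 5 + (-18522 - 19) = 5 - 18541 = -18536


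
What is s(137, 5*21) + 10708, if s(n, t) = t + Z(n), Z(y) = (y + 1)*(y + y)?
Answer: 48625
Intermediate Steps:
Z(y) = 2*y*(1 + y) (Z(y) = (1 + y)*(2*y) = 2*y*(1 + y))
s(n, t) = t + 2*n*(1 + n)
s(137, 5*21) + 10708 = (5*21 + 2*137*(1 + 137)) + 10708 = (105 + 2*137*138) + 10708 = (105 + 37812) + 10708 = 37917 + 10708 = 48625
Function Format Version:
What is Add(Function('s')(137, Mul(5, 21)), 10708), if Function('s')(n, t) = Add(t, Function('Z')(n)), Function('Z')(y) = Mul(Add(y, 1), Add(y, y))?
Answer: 48625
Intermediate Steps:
Function('Z')(y) = Mul(2, y, Add(1, y)) (Function('Z')(y) = Mul(Add(1, y), Mul(2, y)) = Mul(2, y, Add(1, y)))
Function('s')(n, t) = Add(t, Mul(2, n, Add(1, n)))
Add(Function('s')(137, Mul(5, 21)), 10708) = Add(Add(Mul(5, 21), Mul(2, 137, Add(1, 137))), 10708) = Add(Add(105, Mul(2, 137, 138)), 10708) = Add(Add(105, 37812), 10708) = Add(37917, 10708) = 48625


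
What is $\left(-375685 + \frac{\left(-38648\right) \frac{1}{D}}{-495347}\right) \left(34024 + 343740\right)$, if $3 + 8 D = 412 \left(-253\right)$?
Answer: $- \frac{7327978680123430445796}{51634475933} \approx -1.4192 \cdot 10^{11}$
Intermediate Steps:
$D = - \frac{104239}{8}$ ($D = - \frac{3}{8} + \frac{412 \left(-253\right)}{8} = - \frac{3}{8} + \frac{1}{8} \left(-104236\right) = - \frac{3}{8} - \frac{26059}{2} = - \frac{104239}{8} \approx -13030.0$)
$\left(-375685 + \frac{\left(-38648\right) \frac{1}{D}}{-495347}\right) \left(34024 + 343740\right) = \left(-375685 + \frac{\left(-38648\right) \frac{1}{- \frac{104239}{8}}}{-495347}\right) \left(34024 + 343740\right) = \left(-375685 + \left(-38648\right) \left(- \frac{8}{104239}\right) \left(- \frac{1}{495347}\right)\right) 377764 = \left(-375685 + \frac{309184}{104239} \left(- \frac{1}{495347}\right)\right) 377764 = \left(-375685 - \frac{309184}{51634475933}\right) 377764 = \left(- \frac{19398298091198289}{51634475933}\right) 377764 = - \frac{7327978680123430445796}{51634475933}$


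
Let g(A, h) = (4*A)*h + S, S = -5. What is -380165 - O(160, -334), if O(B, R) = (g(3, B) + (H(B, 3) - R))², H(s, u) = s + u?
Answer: -6197909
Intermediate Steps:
g(A, h) = -5 + 4*A*h (g(A, h) = (4*A)*h - 5 = 4*A*h - 5 = -5 + 4*A*h)
O(B, R) = (-2 - R + 13*B)² (O(B, R) = ((-5 + 4*3*B) + ((B + 3) - R))² = ((-5 + 12*B) + ((3 + B) - R))² = ((-5 + 12*B) + (3 + B - R))² = (-2 - R + 13*B)²)
-380165 - O(160, -334) = -380165 - (2 - 334 - 13*160)² = -380165 - (2 - 334 - 2080)² = -380165 - 1*(-2412)² = -380165 - 1*5817744 = -380165 - 5817744 = -6197909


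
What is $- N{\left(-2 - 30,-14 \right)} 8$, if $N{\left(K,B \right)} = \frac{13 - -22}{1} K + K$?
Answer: $9216$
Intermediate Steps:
$N{\left(K,B \right)} = 36 K$ ($N{\left(K,B \right)} = \left(13 + 22\right) 1 K + K = 35 \cdot 1 K + K = 35 K + K = 36 K$)
$- N{\left(-2 - 30,-14 \right)} 8 = - 36 \left(-2 - 30\right) 8 = - 36 \left(-32\right) 8 = \left(-1\right) \left(-1152\right) 8 = 1152 \cdot 8 = 9216$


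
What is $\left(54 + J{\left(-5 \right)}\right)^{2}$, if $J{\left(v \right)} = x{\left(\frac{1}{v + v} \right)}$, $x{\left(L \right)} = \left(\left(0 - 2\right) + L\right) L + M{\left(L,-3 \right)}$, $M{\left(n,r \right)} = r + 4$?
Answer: $\frac{30481441}{10000} \approx 3048.1$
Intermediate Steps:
$M{\left(n,r \right)} = 4 + r$
$x{\left(L \right)} = 1 + L \left(-2 + L\right)$ ($x{\left(L \right)} = \left(\left(0 - 2\right) + L\right) L + \left(4 - 3\right) = \left(-2 + L\right) L + 1 = L \left(-2 + L\right) + 1 = 1 + L \left(-2 + L\right)$)
$J{\left(v \right)} = 1 - \frac{1}{v} + \frac{1}{4 v^{2}}$ ($J{\left(v \right)} = 1 + \left(\frac{1}{v + v}\right)^{2} - \frac{2}{v + v} = 1 + \left(\frac{1}{2 v}\right)^{2} - \frac{2}{2 v} = 1 + \left(\frac{1}{2 v}\right)^{2} - 2 \frac{1}{2 v} = 1 + \frac{1}{4 v^{2}} - \frac{1}{v} = 1 - \frac{1}{v} + \frac{1}{4 v^{2}}$)
$\left(54 + J{\left(-5 \right)}\right)^{2} = \left(54 + \frac{\frac{1}{4} + \left(-5\right)^{2} - -5}{25}\right)^{2} = \left(54 + \frac{\frac{1}{4} + 25 + 5}{25}\right)^{2} = \left(54 + \frac{1}{25} \cdot \frac{121}{4}\right)^{2} = \left(54 + \frac{121}{100}\right)^{2} = \left(\frac{5521}{100}\right)^{2} = \frac{30481441}{10000}$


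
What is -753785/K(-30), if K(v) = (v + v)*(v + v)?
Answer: -150757/720 ≈ -209.38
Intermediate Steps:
K(v) = 4*v**2 (K(v) = (2*v)*(2*v) = 4*v**2)
-753785/K(-30) = -753785/(4*(-30)**2) = -753785/(4*900) = -753785/3600 = -753785*1/3600 = -150757/720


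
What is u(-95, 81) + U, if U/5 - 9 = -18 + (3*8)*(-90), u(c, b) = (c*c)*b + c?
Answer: 720085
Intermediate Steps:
u(c, b) = c + b*c**2 (u(c, b) = c**2*b + c = b*c**2 + c = c + b*c**2)
U = -10845 (U = 45 + 5*(-18 + (3*8)*(-90)) = 45 + 5*(-18 + 24*(-90)) = 45 + 5*(-18 - 2160) = 45 + 5*(-2178) = 45 - 10890 = -10845)
u(-95, 81) + U = -95*(1 + 81*(-95)) - 10845 = -95*(1 - 7695) - 10845 = -95*(-7694) - 10845 = 730930 - 10845 = 720085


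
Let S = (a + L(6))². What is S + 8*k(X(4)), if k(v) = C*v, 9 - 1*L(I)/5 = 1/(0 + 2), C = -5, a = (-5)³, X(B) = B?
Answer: 26585/4 ≈ 6646.3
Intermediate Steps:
a = -125
L(I) = 85/2 (L(I) = 45 - 5/(0 + 2) = 45 - 5/2 = 85/2)
k(v) = -5*v
S = 27225/4 (S = (-125 + 85/2)² = (-165/2)² = 27225/4 ≈ 6806.3)
S + 8*k(X(4)) = 27225/4 + 8*(-5*4) = 27225/4 + 8*(-20) = 27225/4 - 160 = 26585/4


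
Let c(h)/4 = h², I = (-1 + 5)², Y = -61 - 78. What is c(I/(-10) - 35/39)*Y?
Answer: -131865964/38025 ≈ -3467.9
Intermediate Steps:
Y = -139
I = 16 (I = 4² = 16)
c(h) = 4*h²
c(I/(-10) - 35/39)*Y = (4*(16/(-10) - 35/39)²)*(-139) = (4*(16*(-⅒) - 35*1/39)²)*(-139) = (4*(-8/5 - 35/39)²)*(-139) = (4*(-487/195)²)*(-139) = (4*(237169/38025))*(-139) = (948676/38025)*(-139) = -131865964/38025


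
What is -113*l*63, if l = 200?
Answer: -1423800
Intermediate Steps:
-113*l*63 = -113*200*63 = -22600*63 = -1423800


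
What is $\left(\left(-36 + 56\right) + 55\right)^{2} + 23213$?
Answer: $28838$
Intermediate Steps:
$\left(\left(-36 + 56\right) + 55\right)^{2} + 23213 = \left(20 + 55\right)^{2} + 23213 = 75^{2} + 23213 = 5625 + 23213 = 28838$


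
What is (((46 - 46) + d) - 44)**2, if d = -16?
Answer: 3600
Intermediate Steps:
(((46 - 46) + d) - 44)**2 = (((46 - 46) - 16) - 44)**2 = ((0 - 16) - 44)**2 = (-16 - 44)**2 = (-60)**2 = 3600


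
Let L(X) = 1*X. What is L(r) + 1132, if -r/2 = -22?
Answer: 1176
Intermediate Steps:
r = 44 (r = -2*(-22) = 44)
L(X) = X
L(r) + 1132 = 44 + 1132 = 1176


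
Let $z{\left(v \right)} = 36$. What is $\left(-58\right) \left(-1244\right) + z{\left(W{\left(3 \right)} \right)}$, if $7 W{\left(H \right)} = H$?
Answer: $72188$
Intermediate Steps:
$W{\left(H \right)} = \frac{H}{7}$
$\left(-58\right) \left(-1244\right) + z{\left(W{\left(3 \right)} \right)} = \left(-58\right) \left(-1244\right) + 36 = 72152 + 36 = 72188$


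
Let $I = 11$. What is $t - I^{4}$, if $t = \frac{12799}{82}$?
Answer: $- \frac{1187763}{82} \approx -14485.0$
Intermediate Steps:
$t = \frac{12799}{82}$ ($t = 12799 \cdot \frac{1}{82} = \frac{12799}{82} \approx 156.09$)
$t - I^{4} = \frac{12799}{82} - 11^{4} = \frac{12799}{82} - 14641 = - \frac{1187763}{82}$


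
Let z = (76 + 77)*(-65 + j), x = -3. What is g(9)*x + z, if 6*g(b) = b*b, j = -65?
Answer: -39861/2 ≈ -19931.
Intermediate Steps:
g(b) = b²/6 (g(b) = (b*b)/6 = b²/6)
z = -19890 (z = (76 + 77)*(-65 - 65) = 153*(-130) = -19890)
g(9)*x + z = ((⅙)*9²)*(-3) - 19890 = ((⅙)*81)*(-3) - 19890 = (27/2)*(-3) - 19890 = -81/2 - 19890 = -39861/2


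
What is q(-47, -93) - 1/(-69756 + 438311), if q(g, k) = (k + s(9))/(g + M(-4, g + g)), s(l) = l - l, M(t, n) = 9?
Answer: 34275577/14005090 ≈ 2.4474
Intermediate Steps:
s(l) = 0
q(g, k) = k/(9 + g) (q(g, k) = (k + 0)/(g + 9) = k/(9 + g))
q(-47, -93) - 1/(-69756 + 438311) = -93/(9 - 47) - 1/(-69756 + 438311) = -93/(-38) - 1/368555 = -93*(-1/38) - 1*1/368555 = 93/38 - 1/368555 = 34275577/14005090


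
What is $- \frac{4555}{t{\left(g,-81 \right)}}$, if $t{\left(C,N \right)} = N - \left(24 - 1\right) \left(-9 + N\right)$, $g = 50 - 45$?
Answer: $- \frac{4555}{1989} \approx -2.2901$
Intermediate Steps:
$g = 5$ ($g = 50 - 45 = 5$)
$t{\left(C,N \right)} = 207 - 22 N$ ($t{\left(C,N \right)} = N - 23 \left(-9 + N\right) = N - \left(-207 + 23 N\right) = 207 - 22 N$)
$- \frac{4555}{t{\left(g,-81 \right)}} = - \frac{4555}{207 - -1782} = - \frac{4555}{207 + 1782} = - \frac{4555}{1989}$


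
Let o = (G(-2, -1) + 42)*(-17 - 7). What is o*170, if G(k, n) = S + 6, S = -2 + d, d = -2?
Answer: -179520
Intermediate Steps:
S = -4 (S = -2 - 2 = -4)
G(k, n) = 2 (G(k, n) = -4 + 6 = 2)
o = -1056 (o = (2 + 42)*(-17 - 7) = 44*(-24) = -1056)
o*170 = -1056*170 = -179520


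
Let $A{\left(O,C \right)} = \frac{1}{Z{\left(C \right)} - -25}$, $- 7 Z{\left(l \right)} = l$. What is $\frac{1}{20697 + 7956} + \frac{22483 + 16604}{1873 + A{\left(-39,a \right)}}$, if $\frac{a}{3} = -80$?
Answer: $\frac{464784098867}{22272034206} \approx 20.868$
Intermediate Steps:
$Z{\left(l \right)} = - \frac{l}{7}$
$a = -240$ ($a = 3 \left(-80\right) = -240$)
$A{\left(O,C \right)} = \frac{1}{25 - \frac{C}{7}}$ ($A{\left(O,C \right)} = \frac{1}{- \frac{C}{7} - -25} = \frac{1}{- \frac{C}{7} + 25} = \frac{1}{25 - \frac{C}{7}}$)
$\frac{1}{20697 + 7956} + \frac{22483 + 16604}{1873 + A{\left(-39,a \right)}} = \frac{1}{20697 + 7956} + \frac{22483 + 16604}{1873 - \frac{7}{-175 - 240}} = \frac{1}{28653} + \frac{39087}{1873 - \frac{7}{-415}} = \frac{1}{28653} + \frac{39087}{1873 - - \frac{7}{415}} = \frac{1}{28653} + \frac{39087}{1873 + \frac{7}{415}} = \frac{1}{28653} + \frac{39087}{\frac{777302}{415}} = \frac{1}{28653} + 39087 \cdot \frac{415}{777302} = \frac{1}{28653} + \frac{16221105}{777302} = \frac{464784098867}{22272034206}$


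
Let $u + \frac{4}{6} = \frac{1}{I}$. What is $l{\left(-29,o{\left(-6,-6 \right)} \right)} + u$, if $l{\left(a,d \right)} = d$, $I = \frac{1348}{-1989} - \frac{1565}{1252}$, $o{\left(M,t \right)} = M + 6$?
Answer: $- \frac{54542}{46011} \approx -1.1854$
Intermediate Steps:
$o{\left(M,t \right)} = 6 + M$
$I = - \frac{15337}{7956}$ ($I = 1348 \left(- \frac{1}{1989}\right) - \frac{5}{4} = - \frac{1348}{1989} - \frac{5}{4} = - \frac{15337}{7956} \approx -1.9277$)
$u = - \frac{54542}{46011}$ ($u = - \frac{2}{3} + \frac{1}{- \frac{15337}{7956}} = - \frac{2}{3} - \frac{7956}{15337} = - \frac{54542}{46011} \approx -1.1854$)
$l{\left(-29,o{\left(-6,-6 \right)} \right)} + u = \left(6 - 6\right) - \frac{54542}{46011} = 0 - \frac{54542}{46011} = - \frac{54542}{46011}$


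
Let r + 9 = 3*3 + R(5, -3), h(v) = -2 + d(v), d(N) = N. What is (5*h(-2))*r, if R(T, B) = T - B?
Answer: -160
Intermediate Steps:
h(v) = -2 + v
r = 8 (r = -9 + (3*3 + (5 - 1*(-3))) = -9 + (9 + (5 + 3)) = -9 + (9 + 8) = -9 + 17 = 8)
(5*h(-2))*r = (5*(-2 - 2))*8 = (5*(-4))*8 = -20*8 = -160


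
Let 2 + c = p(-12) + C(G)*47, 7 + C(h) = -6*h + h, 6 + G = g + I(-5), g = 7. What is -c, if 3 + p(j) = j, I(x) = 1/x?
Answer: 534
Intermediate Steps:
G = ⅘ (G = -6 + (7 + 1/(-5)) = -6 + (7 - ⅕) = -6 + 34/5 = ⅘ ≈ 0.80000)
p(j) = -3 + j
C(h) = -7 - 5*h (C(h) = -7 + (-6*h + h) = -7 - 5*h)
c = -534 (c = -2 + ((-3 - 12) + (-7 - 5*⅘)*47) = -2 + (-15 + (-7 - 4)*47) = -2 + (-15 - 11*47) = -2 + (-15 - 517) = -2 - 532 = -534)
-c = -1*(-534) = 534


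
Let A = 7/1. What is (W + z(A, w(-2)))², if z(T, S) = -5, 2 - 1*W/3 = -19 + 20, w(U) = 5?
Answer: 4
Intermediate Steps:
A = 7 (A = 7*1 = 7)
W = 3 (W = 6 - 3*(-19 + 20) = 6 - 3*1 = 6 - 3 = 3)
(W + z(A, w(-2)))² = (3 - 5)² = (-2)² = 4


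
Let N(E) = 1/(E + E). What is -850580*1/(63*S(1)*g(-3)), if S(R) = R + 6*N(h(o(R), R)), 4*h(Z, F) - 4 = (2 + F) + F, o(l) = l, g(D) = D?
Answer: 340232/189 ≈ 1800.2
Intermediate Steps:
h(Z, F) = 3/2 + F/2 (h(Z, F) = 1 + ((2 + F) + F)/4 = 1 + (2 + 2*F)/4 = 1 + (1/2 + F/2) = 3/2 + F/2)
N(E) = 1/(2*E)
S(R) = R + 3/(3/2 + R/2) (S(R) = R + 6*(1/(2*(3/2 + R/2))) = R + 3/(3/2 + R/2))
-850580*1/(63*S(1)*g(-3)) = -850580*(-(3 + 1)/(189*(6 + 1*(3 + 1)))) = -850580*(-4/(189*(6 + 1*4))) = -850580*(-4/(189*(6 + 4))) = -850580/((((1/4)*10)*(-3))*63) = -850580/(((5/2)*(-3))*63) = -850580/((-15/2*63)) = -850580/(-945/2) = -850580*(-2/945) = 340232/189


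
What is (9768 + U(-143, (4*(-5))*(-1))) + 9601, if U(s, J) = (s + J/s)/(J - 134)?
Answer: 105257969/5434 ≈ 19370.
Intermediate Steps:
U(s, J) = (s + J/s)/(-134 + J)
(9768 + U(-143, (4*(-5))*(-1))) + 9601 = (9768 + ((4*(-5))*(-1) + (-143)²)/((-143)*(-134 + (4*(-5))*(-1)))) + 9601 = (9768 - (-20*(-1) + 20449)/(143*(-134 - 20*(-1)))) + 9601 = (9768 - (20 + 20449)/(143*(-134 + 20))) + 9601 = (9768 - 1/143*20469/(-114)) + 9601 = (9768 - 1/143*(-1/114)*20469) + 9601 = (9768 + 6823/5434) + 9601 = 53086135/5434 + 9601 = 105257969/5434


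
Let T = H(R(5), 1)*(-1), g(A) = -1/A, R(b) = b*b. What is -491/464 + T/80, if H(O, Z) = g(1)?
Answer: -1213/1160 ≈ -1.0457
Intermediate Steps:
R(b) = b**2
H(O, Z) = -1 (H(O, Z) = -1/1 = -1*1 = -1)
T = 1 (T = -1*(-1) = 1)
-491/464 + T/80 = -491/464 + 1/80 = -1213/1160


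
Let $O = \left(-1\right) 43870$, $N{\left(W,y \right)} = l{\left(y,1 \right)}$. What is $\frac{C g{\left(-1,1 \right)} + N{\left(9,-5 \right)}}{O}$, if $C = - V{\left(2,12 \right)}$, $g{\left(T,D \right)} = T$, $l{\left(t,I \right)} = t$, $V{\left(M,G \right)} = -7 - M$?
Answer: $\frac{7}{21935} \approx 0.00031912$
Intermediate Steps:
$N{\left(W,y \right)} = y$
$C = 9$ ($C = - (-7 - 2) = \left(-1\right) \left(-9\right) = 9$)
$O = -43870$
$\frac{C g{\left(-1,1 \right)} + N{\left(9,-5 \right)}}{O} = \frac{9 \left(-1\right) - 5}{-43870} = \left(-9 - 5\right) \left(- \frac{1}{43870}\right) = \left(-14\right) \left(- \frac{1}{43870}\right) = \frac{7}{21935}$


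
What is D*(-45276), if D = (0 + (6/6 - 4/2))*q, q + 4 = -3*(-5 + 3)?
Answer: 90552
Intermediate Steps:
q = 2 (q = -4 - 3*(-5 + 3) = -4 - 3*(-2) = -4 + 6 = 2)
D = -2 (D = (0 + (6/6 - 4/2))*2 = (0 + (6*(1/6) - 4*1/2))*2 = (0 + (1 - 2))*2 = (0 - 1)*2 = -1*2 = -2)
D*(-45276) = -2*(-45276) = 90552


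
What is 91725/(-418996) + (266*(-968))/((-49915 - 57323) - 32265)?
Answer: 13584361339/8350171284 ≈ 1.6268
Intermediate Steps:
91725/(-418996) + (266*(-968))/((-49915 - 57323) - 32265) = 91725*(-1/418996) - 257488/(-107238 - 32265) = -91725/418996 - 257488/(-139503) = -91725/418996 - 257488*(-1/139503) = -91725/418996 + 36784/19929 = 13584361339/8350171284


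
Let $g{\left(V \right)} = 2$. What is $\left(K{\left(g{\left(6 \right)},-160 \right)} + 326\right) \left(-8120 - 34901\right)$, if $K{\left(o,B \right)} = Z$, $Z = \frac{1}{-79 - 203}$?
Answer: $- \frac{3954963551}{282} \approx -1.4025 \cdot 10^{7}$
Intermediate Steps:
$Z = - \frac{1}{282}$ ($Z = \frac{1}{-282} = - \frac{1}{282} \approx -0.0035461$)
$K{\left(o,B \right)} = - \frac{1}{282}$
$\left(K{\left(g{\left(6 \right)},-160 \right)} + 326\right) \left(-8120 - 34901\right) = \left(- \frac{1}{282} + 326\right) \left(-8120 - 34901\right) = \frac{91931}{282} \left(-43021\right) = - \frac{3954963551}{282}$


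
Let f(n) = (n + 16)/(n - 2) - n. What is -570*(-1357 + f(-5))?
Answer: 5400750/7 ≈ 7.7154e+5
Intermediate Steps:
f(n) = -n + (16 + n)/(-2 + n) (f(n) = (16 + n)/(-2 + n) - n = -n + (16 + n)/(-2 + n))
-570*(-1357 + f(-5)) = -570*(-1357 + (16 - 1*(-5)**2 + 3*(-5))/(-2 - 5)) = -570*(-1357 + (16 - 1*25 - 15)/(-7)) = -570*(-1357 - (16 - 25 - 15)/7) = -570*(-1357 - 1/7*(-24)) = -570*(-1357 + 24/7) = -570*(-9475/7) = 5400750/7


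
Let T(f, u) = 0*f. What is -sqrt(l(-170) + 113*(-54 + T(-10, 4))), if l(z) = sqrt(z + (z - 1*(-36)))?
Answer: -sqrt(-6102 + 4*I*sqrt(19)) ≈ -0.1116 - 78.115*I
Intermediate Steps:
l(z) = sqrt(36 + 2*z) (l(z) = sqrt(z + (z + 36)) = sqrt(z + (36 + z)) = sqrt(36 + 2*z))
T(f, u) = 0
-sqrt(l(-170) + 113*(-54 + T(-10, 4))) = -sqrt(sqrt(36 + 2*(-170)) + 113*(-54 + 0)) = -sqrt(sqrt(36 - 340) + 113*(-54)) = -sqrt(sqrt(-304) - 6102) = -sqrt(4*I*sqrt(19) - 6102) = -sqrt(-6102 + 4*I*sqrt(19))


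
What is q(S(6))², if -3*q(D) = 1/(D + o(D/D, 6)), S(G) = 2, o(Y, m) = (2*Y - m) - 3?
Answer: 1/225 ≈ 0.0044444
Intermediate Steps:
o(Y, m) = -3 - m + 2*Y (o(Y, m) = (-m + 2*Y) - 3 = -3 - m + 2*Y)
q(D) = -1/(3*(-7 + D)) (q(D) = -1/(3*(D + (-3 - 1*6 + 2*(D/D)))) = -1/(3*(D + (-3 - 6 + 2*1))) = -1/(3*(D + (-3 - 6 + 2))) = -1/(3*(D - 7)) = -1/(3*(-7 + D)))
q(S(6))² = (-1/(-21 + 3*2))² = (-1/(-21 + 6))² = (-1/(-15))² = (-1*(-1/15))² = (1/15)² = 1/225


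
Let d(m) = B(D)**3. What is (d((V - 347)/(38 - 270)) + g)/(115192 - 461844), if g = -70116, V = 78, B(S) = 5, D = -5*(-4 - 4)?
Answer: 69991/346652 ≈ 0.20191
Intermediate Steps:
D = 40 (D = -5*(-8) = 40)
d(m) = 125 (d(m) = 5**3 = 125)
(d((V - 347)/(38 - 270)) + g)/(115192 - 461844) = (125 - 70116)/(115192 - 461844) = -69991/(-346652) = -69991*(-1/346652) = 69991/346652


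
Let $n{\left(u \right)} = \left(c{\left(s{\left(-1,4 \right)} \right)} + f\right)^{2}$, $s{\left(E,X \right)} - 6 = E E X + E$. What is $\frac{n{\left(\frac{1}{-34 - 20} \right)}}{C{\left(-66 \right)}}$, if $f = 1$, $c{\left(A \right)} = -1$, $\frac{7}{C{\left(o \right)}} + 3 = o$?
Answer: $0$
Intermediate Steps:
$s{\left(E,X \right)} = 6 + E + X E^{2}$ ($s{\left(E,X \right)} = 6 + \left(E E X + E\right) = 6 + \left(E^{2} X + E\right) = 6 + \left(X E^{2} + E\right) = 6 + \left(E + X E^{2}\right) = 6 + E + X E^{2}$)
$C{\left(o \right)} = \frac{7}{-3 + o}$
$n{\left(u \right)} = 0$ ($n{\left(u \right)} = \left(-1 + 1\right)^{2} = 0^{2} = 0$)
$\frac{n{\left(\frac{1}{-34 - 20} \right)}}{C{\left(-66 \right)}} = \frac{0}{7 \frac{1}{-3 - 66}} = \frac{0}{7 \frac{1}{-69}} = \frac{0}{7 \left(- \frac{1}{69}\right)} = \frac{0}{- \frac{7}{69}} = 0 \left(- \frac{69}{7}\right) = 0$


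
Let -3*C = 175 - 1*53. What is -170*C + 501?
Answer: 22243/3 ≈ 7414.3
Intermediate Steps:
C = -122/3 (C = -(175 - 1*53)/3 = -(175 - 53)/3 = -⅓*122 = -122/3 ≈ -40.667)
-170*C + 501 = -170*(-122/3) + 501 = 20740/3 + 501 = 22243/3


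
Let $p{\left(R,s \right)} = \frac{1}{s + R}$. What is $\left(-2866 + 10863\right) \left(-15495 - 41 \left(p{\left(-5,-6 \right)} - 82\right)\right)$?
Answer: $-96997794$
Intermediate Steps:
$p{\left(R,s \right)} = \frac{1}{R + s}$
$\left(-2866 + 10863\right) \left(-15495 - 41 \left(p{\left(-5,-6 \right)} - 82\right)\right) = \left(-2866 + 10863\right) \left(-15495 - 41 \left(\frac{1}{-5 - 6} - 82\right)\right) = 7997 \left(-15495 - 41 \left(\frac{1}{-11} - 82\right)\right) = 7997 \left(-15495 - 41 \left(- \frac{1}{11} - 82\right)\right) = 7997 \left(-15495 - - \frac{37023}{11}\right) = 7997 \left(-15495 + \frac{37023}{11}\right) = 7997 \left(- \frac{133422}{11}\right) = -96997794$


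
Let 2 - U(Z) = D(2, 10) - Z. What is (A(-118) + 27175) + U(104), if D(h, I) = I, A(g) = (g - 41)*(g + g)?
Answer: 64795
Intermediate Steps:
A(g) = 2*g*(-41 + g) (A(g) = (-41 + g)*(2*g) = 2*g*(-41 + g))
U(Z) = -8 + Z (U(Z) = 2 - (10 - Z) = 2 + (-10 + Z) = -8 + Z)
(A(-118) + 27175) + U(104) = (2*(-118)*(-41 - 118) + 27175) + (-8 + 104) = (2*(-118)*(-159) + 27175) + 96 = (37524 + 27175) + 96 = 64699 + 96 = 64795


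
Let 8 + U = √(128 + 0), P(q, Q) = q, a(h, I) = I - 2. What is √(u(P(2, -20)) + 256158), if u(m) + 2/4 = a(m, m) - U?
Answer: √(1024662 - 32*√2)/2 ≈ 506.12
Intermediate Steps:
a(h, I) = -2 + I
U = -8 + 8*√2 (U = -8 + √(128 + 0) = -8 + √128 = -8 + 8*√2 ≈ 3.3137)
u(m) = 11/2 + m - 8*√2 (u(m) = -½ + ((-2 + m) - (-8 + 8*√2)) = -½ + ((-2 + m) + (8 - 8*√2)) = -½ + (6 + m - 8*√2) = 11/2 + m - 8*√2)
√(u(P(2, -20)) + 256158) = √((11/2 + 2 - 8*√2) + 256158) = √((15/2 - 8*√2) + 256158) = √(512331/2 - 8*√2)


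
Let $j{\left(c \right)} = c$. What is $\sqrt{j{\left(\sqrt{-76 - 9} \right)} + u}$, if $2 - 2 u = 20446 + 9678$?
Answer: $\sqrt{-15061 + i \sqrt{85}} \approx 0.0376 + 122.72 i$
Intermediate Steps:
$u = -15061$ ($u = 1 - \frac{20446 + 9678}{2} = 1 - 15062 = -15061$)
$\sqrt{j{\left(\sqrt{-76 - 9} \right)} + u} = \sqrt{\sqrt{-76 - 9} - 15061} = \sqrt{\sqrt{-85} - 15061} = \sqrt{i \sqrt{85} - 15061} = \sqrt{-15061 + i \sqrt{85}}$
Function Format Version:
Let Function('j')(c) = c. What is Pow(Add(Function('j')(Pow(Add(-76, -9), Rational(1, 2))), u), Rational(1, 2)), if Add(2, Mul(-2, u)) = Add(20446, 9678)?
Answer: Pow(Add(-15061, Mul(I, Pow(85, Rational(1, 2)))), Rational(1, 2)) ≈ Add(0.0376, Mul(122.72, I))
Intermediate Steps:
u = -15061 (u = Add(1, Mul(Rational(-1, 2), Add(20446, 9678))) = Add(1, Mul(Rational(-1, 2), 30124)) = Add(1, -15062) = -15061)
Pow(Add(Function('j')(Pow(Add(-76, -9), Rational(1, 2))), u), Rational(1, 2)) = Pow(Add(Pow(Add(-76, -9), Rational(1, 2)), -15061), Rational(1, 2)) = Pow(Add(Pow(-85, Rational(1, 2)), -15061), Rational(1, 2)) = Pow(Add(Mul(I, Pow(85, Rational(1, 2))), -15061), Rational(1, 2)) = Pow(Add(-15061, Mul(I, Pow(85, Rational(1, 2)))), Rational(1, 2))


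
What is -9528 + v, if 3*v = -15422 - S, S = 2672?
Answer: -46678/3 ≈ -15559.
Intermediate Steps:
v = -18094/3 (v = (-15422 - 1*2672)/3 = (-15422 - 2672)/3 = (1/3)*(-18094) = -18094/3 ≈ -6031.3)
-9528 + v = -9528 - 18094/3 = -46678/3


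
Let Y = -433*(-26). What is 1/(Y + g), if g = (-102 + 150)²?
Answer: 1/13562 ≈ 7.3735e-5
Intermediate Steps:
g = 2304 (g = 48² = 2304)
Y = 11258
1/(Y + g) = 1/(11258 + 2304) = 1/13562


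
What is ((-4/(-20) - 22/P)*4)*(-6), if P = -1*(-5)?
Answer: 504/5 ≈ 100.80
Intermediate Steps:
P = 5
((-4/(-20) - 22/P)*4)*(-6) = ((-4/(-20) - 22/5)*4)*(-6) = ((-4*(-1/20) - 22*⅕)*4)*(-6) = ((⅕ - 22/5)*4)*(-6) = -21/5*4*(-6) = -84/5*(-6) = 504/5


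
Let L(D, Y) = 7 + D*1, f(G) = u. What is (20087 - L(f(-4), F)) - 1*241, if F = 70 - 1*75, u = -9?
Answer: 19848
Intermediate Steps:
f(G) = -9
F = -5 (F = 70 - 75 = -5)
L(D, Y) = 7 + D
(20087 - L(f(-4), F)) - 1*241 = (20087 - (7 - 9)) - 1*241 = (20087 - 1*(-2)) - 241 = (20087 + 2) - 241 = 20089 - 241 = 19848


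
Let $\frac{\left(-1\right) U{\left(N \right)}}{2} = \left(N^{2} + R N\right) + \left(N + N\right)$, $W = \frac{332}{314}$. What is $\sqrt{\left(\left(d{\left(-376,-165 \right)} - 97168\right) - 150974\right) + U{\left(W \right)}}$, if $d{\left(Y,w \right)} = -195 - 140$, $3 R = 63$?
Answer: $\frac{i \sqrt{6125963537}}{157} \approx 498.53 i$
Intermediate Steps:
$R = 21$ ($R = \frac{1}{3} \cdot 63 = 21$)
$W = \frac{166}{157}$ ($W = 332 \cdot \frac{1}{314} = \frac{166}{157} \approx 1.0573$)
$d{\left(Y,w \right)} = -335$ ($d{\left(Y,w \right)} = -195 - 140 = -335$)
$U{\left(N \right)} = - 46 N - 2 N^{2}$ ($U{\left(N \right)} = - 2 \left(\left(N^{2} + 21 N\right) + \left(N + N\right)\right) = - 2 \left(\left(N^{2} + 21 N\right) + 2 N\right) = - 2 \left(N^{2} + 23 N\right) = - 46 N - 2 N^{2}$)
$\sqrt{\left(\left(d{\left(-376,-165 \right)} - 97168\right) - 150974\right) + U{\left(W \right)}} = \sqrt{\left(\left(-335 - 97168\right) - 150974\right) - \frac{332 \left(23 + \frac{166}{157}\right)}{157}} = \sqrt{\left(-97503 - 150974\right) - \frac{332}{157} \cdot \frac{3777}{157}} = \sqrt{-248477 - \frac{1253964}{24649}} = \sqrt{- \frac{6125963537}{24649}} = \frac{i \sqrt{6125963537}}{157}$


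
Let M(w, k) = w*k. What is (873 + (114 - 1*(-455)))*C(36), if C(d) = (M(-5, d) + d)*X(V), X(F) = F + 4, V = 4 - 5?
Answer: -622944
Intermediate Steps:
V = -1
X(F) = 4 + F
M(w, k) = k*w
C(d) = -12*d (C(d) = (d*(-5) + d)*(4 - 1) = (-5*d + d)*3 = -4*d*3 = -12*d)
(873 + (114 - 1*(-455)))*C(36) = (873 + (114 - 1*(-455)))*(-12*36) = (873 + (114 + 455))*(-432) = (873 + 569)*(-432) = 1442*(-432) = -622944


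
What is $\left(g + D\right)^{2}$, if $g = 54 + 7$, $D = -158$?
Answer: $9409$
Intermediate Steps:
$g = 61$
$\left(g + D\right)^{2} = \left(61 - 158\right)^{2} = \left(-97\right)^{2} = 9409$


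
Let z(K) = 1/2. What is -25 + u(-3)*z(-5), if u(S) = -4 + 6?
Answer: -24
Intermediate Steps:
u(S) = 2
z(K) = ½
-25 + u(-3)*z(-5) = -25 + 2*(½) = -25 + 1 = -24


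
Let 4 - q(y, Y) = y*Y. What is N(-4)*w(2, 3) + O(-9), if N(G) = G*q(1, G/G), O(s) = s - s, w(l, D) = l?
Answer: -24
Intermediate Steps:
q(y, Y) = 4 - Y*y (q(y, Y) = 4 - y*Y = 4 - Y*y)
O(s) = 0
N(G) = 3*G (N(G) = G*(4 - 1*G/G*1) = G*(4 - 1*1*1) = G*(4 - 1) = G*3 = 3*G)
N(-4)*w(2, 3) + O(-9) = (3*(-4))*2 + 0 = -12*2 + 0 = -24 + 0 = -24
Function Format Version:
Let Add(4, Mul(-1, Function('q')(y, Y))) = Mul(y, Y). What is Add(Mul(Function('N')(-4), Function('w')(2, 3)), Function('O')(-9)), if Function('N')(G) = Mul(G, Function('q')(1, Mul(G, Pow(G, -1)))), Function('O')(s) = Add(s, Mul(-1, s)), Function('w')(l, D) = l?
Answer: -24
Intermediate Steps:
Function('q')(y, Y) = Add(4, Mul(-1, Y, y)) (Function('q')(y, Y) = Add(4, Mul(-1, Mul(y, Y))) = Add(4, Mul(-1, Mul(Y, y))) = Add(4, Mul(-1, Y, y)))
Function('O')(s) = 0
Function('N')(G) = Mul(3, G) (Function('N')(G) = Mul(G, Add(4, Mul(-1, Mul(G, Pow(G, -1)), 1))) = Mul(G, Add(4, Mul(-1, 1, 1))) = Mul(G, Add(4, -1)) = Mul(G, 3) = Mul(3, G))
Add(Mul(Function('N')(-4), Function('w')(2, 3)), Function('O')(-9)) = Add(Mul(Mul(3, -4), 2), 0) = Add(Mul(-12, 2), 0) = Add(-24, 0) = -24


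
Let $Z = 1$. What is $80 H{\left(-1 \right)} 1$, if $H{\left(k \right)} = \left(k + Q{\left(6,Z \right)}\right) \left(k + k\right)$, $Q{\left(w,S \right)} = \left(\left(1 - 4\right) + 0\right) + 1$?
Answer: $480$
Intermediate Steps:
$Q{\left(w,S \right)} = -2$ ($Q{\left(w,S \right)} = \left(\left(1 - 4\right) + 0\right) + 1 = \left(-3 + 0\right) + 1 = -3 + 1 = -2$)
$H{\left(k \right)} = 2 k \left(-2 + k\right)$ ($H{\left(k \right)} = \left(k - 2\right) \left(k + k\right) = \left(-2 + k\right) 2 k = 2 k \left(-2 + k\right)$)
$80 H{\left(-1 \right)} 1 = 80 \cdot 2 \left(-1\right) \left(-2 - 1\right) 1 = 80 \cdot 2 \left(-1\right) \left(-3\right) 1 = 80 \cdot 6 \cdot 1 = 480 \cdot 1 = 480$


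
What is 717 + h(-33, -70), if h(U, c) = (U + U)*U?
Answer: 2895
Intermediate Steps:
h(U, c) = 2*U² (h(U, c) = (2*U)*U = 2*U²)
717 + h(-33, -70) = 717 + 2*(-33)² = 717 + 2*1089 = 717 + 2178 = 2895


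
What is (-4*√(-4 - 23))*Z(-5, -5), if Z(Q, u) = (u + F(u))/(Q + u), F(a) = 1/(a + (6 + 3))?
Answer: -57*I*√3/10 ≈ -9.8727*I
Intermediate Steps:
F(a) = 1/(9 + a) (F(a) = 1/(a + 9) = 1/(9 + a))
Z(Q, u) = (u + 1/(9 + u))/(Q + u)
(-4*√(-4 - 23))*Z(-5, -5) = (-4*√(-4 - 23))*((1 - 5*(9 - 5))/((9 - 5)*(-5 - 5))) = (-12*I*√3)*((1 - 5*4)/(4*(-10))) = (-12*I*√3)*((¼)*(-⅒)*(1 - 20)) = (-12*I*√3)*((¼)*(-⅒)*(-19)) = -12*I*√3*(19/40) = -57*I*√3/10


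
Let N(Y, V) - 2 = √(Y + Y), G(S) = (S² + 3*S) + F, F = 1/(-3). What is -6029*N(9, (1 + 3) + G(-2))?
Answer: -12058 - 18087*√2 ≈ -37637.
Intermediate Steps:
F = -⅓ ≈ -0.33333
G(S) = -⅓ + S² + 3*S (G(S) = (S² + 3*S) - ⅓ = -⅓ + S² + 3*S)
N(Y, V) = 2 + √2*√Y (N(Y, V) = 2 + √(Y + Y) = 2 + √(2*Y) = 2 + √2*√Y)
-6029*N(9, (1 + 3) + G(-2)) = -6029*(2 + √2*√9) = -6029*(2 + √2*3) = -6029*(2 + 3*√2) = -12058 - 18087*√2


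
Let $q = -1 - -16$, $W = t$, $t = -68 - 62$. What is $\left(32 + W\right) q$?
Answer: $-1470$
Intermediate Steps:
$t = -130$ ($t = -68 - 62 = -130$)
$W = -130$
$q = 15$ ($q = -1 + 16 = 15$)
$\left(32 + W\right) q = \left(32 - 130\right) 15 = \left(-98\right) 15 = -1470$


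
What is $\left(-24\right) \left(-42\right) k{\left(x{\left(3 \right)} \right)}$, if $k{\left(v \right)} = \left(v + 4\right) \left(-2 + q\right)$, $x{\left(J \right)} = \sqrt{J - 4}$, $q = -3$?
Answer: $-20160 - 5040 i \approx -20160.0 - 5040.0 i$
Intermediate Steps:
$x{\left(J \right)} = \sqrt{-4 + J}$
$k{\left(v \right)} = -20 - 5 v$ ($k{\left(v \right)} = \left(v + 4\right) \left(-2 - 3\right) = \left(4 + v\right) \left(-5\right) = -20 - 5 v$)
$\left(-24\right) \left(-42\right) k{\left(x{\left(3 \right)} \right)} = \left(-24\right) \left(-42\right) \left(-20 - 5 \sqrt{-4 + 3}\right) = 1008 \left(-20 - 5 \sqrt{-1}\right) = 1008 \left(-20 - 5 i\right) = -20160 - 5040 i$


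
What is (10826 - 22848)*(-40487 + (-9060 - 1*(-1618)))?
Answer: 576202438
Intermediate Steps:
(10826 - 22848)*(-40487 + (-9060 - 1*(-1618))) = -12022*(-40487 + (-9060 + 1618)) = -12022*(-40487 - 7442) = -12022*(-47929) = 576202438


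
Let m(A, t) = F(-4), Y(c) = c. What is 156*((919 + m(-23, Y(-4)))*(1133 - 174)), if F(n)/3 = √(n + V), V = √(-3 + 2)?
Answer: 137486076 + 448812*√(-4 + I) ≈ 1.376e+8 + 9.045e+5*I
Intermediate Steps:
V = I (V = √(-1) = I ≈ 1.0*I)
F(n) = 3*√(I + n) (F(n) = 3*√(n + I) = 3*√(I + n))
m(A, t) = 3*√(-4 + I) (m(A, t) = 3*√(I - 4) = 3*√(-4 + I))
156*((919 + m(-23, Y(-4)))*(1133 - 174)) = 156*((919 + 3*√(-4 + I))*(1133 - 174)) = 156*((919 + 3*√(-4 + I))*959) = 156*(881321 + 2877*√(-4 + I)) = 137486076 + 448812*√(-4 + I)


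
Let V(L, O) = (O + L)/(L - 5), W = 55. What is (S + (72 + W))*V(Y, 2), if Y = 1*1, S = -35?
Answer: -69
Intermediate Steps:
Y = 1
V(L, O) = (L + O)/(-5 + L)
(S + (72 + W))*V(Y, 2) = (-35 + (72 + 55))*((1 + 2)/(-5 + 1)) = (-35 + 127)*(3/(-4)) = 92*(-¼*3) = 92*(-¾) = -69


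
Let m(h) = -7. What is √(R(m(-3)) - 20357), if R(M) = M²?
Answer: 2*I*√5077 ≈ 142.51*I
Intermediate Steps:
√(R(m(-3)) - 20357) = √((-7)² - 20357) = √(49 - 20357) = √(-20308) = 2*I*√5077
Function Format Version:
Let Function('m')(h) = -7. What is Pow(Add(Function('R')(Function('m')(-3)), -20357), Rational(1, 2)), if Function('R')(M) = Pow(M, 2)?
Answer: Mul(2, I, Pow(5077, Rational(1, 2))) ≈ Mul(142.51, I)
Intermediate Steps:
Pow(Add(Function('R')(Function('m')(-3)), -20357), Rational(1, 2)) = Pow(Add(Pow(-7, 2), -20357), Rational(1, 2)) = Pow(Add(49, -20357), Rational(1, 2)) = Pow(-20308, Rational(1, 2)) = Mul(2, I, Pow(5077, Rational(1, 2)))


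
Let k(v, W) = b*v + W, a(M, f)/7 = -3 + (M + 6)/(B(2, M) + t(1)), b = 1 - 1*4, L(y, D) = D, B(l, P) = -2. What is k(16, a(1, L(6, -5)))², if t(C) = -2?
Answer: 105625/16 ≈ 6601.6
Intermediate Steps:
b = -3 (b = 1 - 4 = -3)
a(M, f) = -63/2 - 7*M/4 (a(M, f) = 7*(-3 + (M + 6)/(-2 - 2)) = 7*(-3 + (6 + M)/(-4)) = 7*(-3 + (6 + M)*(-¼)) = 7*(-3 + (-3/2 - M/4)) = 7*(-9/2 - M/4) = -63/2 - 7*M/4)
k(v, W) = W - 3*v (k(v, W) = -3*v + W = W - 3*v)
k(16, a(1, L(6, -5)))² = ((-63/2 - 7/4*1) - 3*16)² = ((-63/2 - 7/4) - 48)² = (-133/4 - 48)² = (-325/4)² = 105625/16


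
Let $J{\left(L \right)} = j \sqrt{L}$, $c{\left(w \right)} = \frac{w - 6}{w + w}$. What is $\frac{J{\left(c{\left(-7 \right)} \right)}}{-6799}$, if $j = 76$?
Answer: $- \frac{38 \sqrt{182}}{47593} \approx -0.010771$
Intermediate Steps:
$c{\left(w \right)} = \frac{-6 + w}{2 w}$
$J{\left(L \right)} = 76 \sqrt{L}$
$\frac{J{\left(c{\left(-7 \right)} \right)}}{-6799} = \frac{76 \sqrt{\frac{-6 - 7}{2 \left(-7\right)}}}{-6799} = 76 \sqrt{\frac{1}{2} \left(- \frac{1}{7}\right) \left(-13\right)} \left(- \frac{1}{6799}\right) = 76 \sqrt{\frac{13}{14}} \left(- \frac{1}{6799}\right) = 76 \frac{\sqrt{182}}{14} \left(- \frac{1}{6799}\right) = \frac{38 \sqrt{182}}{7} \left(- \frac{1}{6799}\right) = - \frac{38 \sqrt{182}}{47593}$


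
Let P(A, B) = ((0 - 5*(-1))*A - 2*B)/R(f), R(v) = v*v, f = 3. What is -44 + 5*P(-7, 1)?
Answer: -581/9 ≈ -64.556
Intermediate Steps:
R(v) = v²
P(A, B) = -2*B/9 + 5*A/9 (P(A, B) = ((0 - 5*(-1))*A - 2*B)/(3²) = ((0 + 5)*A - 2*B)/9 = (5*A - 2*B)*(⅑) = (-2*B + 5*A)*(⅑) = -2*B/9 + 5*A/9)
-44 + 5*P(-7, 1) = -44 + 5*(-2/9*1 + (5/9)*(-7)) = -44 + 5*(-2/9 - 35/9) = -44 + 5*(-37/9) = -44 - 185/9 = -581/9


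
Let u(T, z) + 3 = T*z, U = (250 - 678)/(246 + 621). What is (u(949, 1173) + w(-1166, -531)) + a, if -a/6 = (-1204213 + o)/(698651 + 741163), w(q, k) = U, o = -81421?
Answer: 231600339080348/208053123 ≈ 1.1132e+6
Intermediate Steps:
U = -428/867 ≈ -0.49366
w(q, k) = -428/867
u(T, z) = -3 + T*z
a = 1285634/239969 (a = -6*(-1204213 - 81421)/(698651 + 741163) = -(-7713804)/1439814 = -6*(-642817/719907) = 1285634/239969 ≈ 5.3575)
(u(949, 1173) + w(-1166, -531)) + a = ((-3 + 949*1173) - 428/867) + 1285634/239969 = ((-3 + 1113177) - 428/867) + 1285634/239969 = (1113174 - 428/867) + 1285634/239969 = 965121430/867 + 1285634/239969 = 231600339080348/208053123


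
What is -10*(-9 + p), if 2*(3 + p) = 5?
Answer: 95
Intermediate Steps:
p = -½ (p = -3 + (½)*5 = -3 + 5/2 = -½ ≈ -0.50000)
-10*(-9 + p) = -10*(-9 - ½) = -10*(-19/2) = 95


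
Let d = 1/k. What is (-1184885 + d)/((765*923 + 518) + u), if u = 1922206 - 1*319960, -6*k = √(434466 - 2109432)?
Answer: -1184885/2308859 + I*√1674966/644543387299 ≈ -0.51319 + 2.0079e-9*I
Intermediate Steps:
k = -I*√1674966/6 (k = -√(434466 - 2109432)/6 = -I*√1674966/6 ≈ -215.7*I)
u = 1602246 (u = 1922206 - 319960 = 1602246)
d = I*√1674966/279161 (d = 1/(-I*√1674966/6) = I*√1674966/279161 ≈ 0.004636*I)
(-1184885 + d)/((765*923 + 518) + u) = (-1184885 + I*√1674966/279161)/((765*923 + 518) + 1602246) = (-1184885 + I*√1674966/279161)/((706095 + 518) + 1602246) = (-1184885 + I*√1674966/279161)/(706613 + 1602246) = (-1184885 + I*√1674966/279161)/2308859 = (-1184885 + I*√1674966/279161)*(1/2308859) = -1184885/2308859 + I*√1674966/644543387299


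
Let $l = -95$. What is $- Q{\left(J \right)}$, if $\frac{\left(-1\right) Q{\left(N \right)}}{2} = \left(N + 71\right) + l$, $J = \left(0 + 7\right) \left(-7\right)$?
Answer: $-146$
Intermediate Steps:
$J = -49$ ($J = 7 \left(-7\right) = -49$)
$Q{\left(N \right)} = 48 - 2 N$ ($Q{\left(N \right)} = - 2 \left(\left(N + 71\right) - 95\right) = - 2 \left(\left(71 + N\right) - 95\right) = - 2 \left(-24 + N\right) = 48 - 2 N$)
$- Q{\left(J \right)} = - (48 - -98) = - (48 + 98) = \left(-1\right) 146 = -146$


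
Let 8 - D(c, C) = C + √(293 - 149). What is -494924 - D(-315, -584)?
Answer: -495504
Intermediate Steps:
D(c, C) = -4 - C (D(c, C) = 8 - (C + √(293 - 149)) = 8 - (C + √144) = 8 - (C + 12) = 8 - (12 + C) = 8 + (-12 - C) = -4 - C)
-494924 - D(-315, -584) = -494924 - (-4 - 1*(-584)) = -494924 - (-4 + 584) = -494924 - 1*580 = -494924 - 580 = -495504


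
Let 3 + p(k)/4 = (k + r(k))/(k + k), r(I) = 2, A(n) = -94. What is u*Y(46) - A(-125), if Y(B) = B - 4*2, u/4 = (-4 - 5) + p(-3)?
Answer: -8990/3 ≈ -2996.7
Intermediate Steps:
p(k) = -12 + 2*(2 + k)/k (p(k) = -12 + 4*((k + 2)/(k + k)) = -12 + 4*((2 + k)/((2*k))) = -12 + 4*((2 + k)*(1/(2*k))) = -12 + 4*((2 + k)/(2*k)) = -12 + 2*(2 + k)/k)
u = -244/3 (u = 4*((-4 - 5) + (-10 + 4/(-3))) = 4*(-9 + (-10 + 4*(-⅓))) = 4*(-9 + (-10 - 4/3)) = 4*(-9 - 34/3) = 4*(-61/3) = -244/3 ≈ -81.333)
Y(B) = -8 + B (Y(B) = B - 8 = -8 + B)
u*Y(46) - A(-125) = -244*(-8 + 46)/3 - 1*(-94) = -244/3*38 + 94 = -9272/3 + 94 = -8990/3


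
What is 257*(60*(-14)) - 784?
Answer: -216664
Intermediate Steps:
257*(60*(-14)) - 784 = 257*(-840) - 784 = -215880 - 784 = -216664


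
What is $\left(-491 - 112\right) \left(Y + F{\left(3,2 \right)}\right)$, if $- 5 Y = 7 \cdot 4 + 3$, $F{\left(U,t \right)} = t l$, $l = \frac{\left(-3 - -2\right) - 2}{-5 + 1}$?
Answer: $\frac{28341}{10} \approx 2834.1$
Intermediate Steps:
$l = \frac{3}{4}$ ($l = \frac{\left(-3 + 2\right) - 2}{-4} = \left(-1 - 2\right) \left(- \frac{1}{4}\right) = \left(-3\right) \left(- \frac{1}{4}\right) = \frac{3}{4} \approx 0.75$)
$F{\left(U,t \right)} = \frac{3 t}{4}$ ($F{\left(U,t \right)} = t \frac{3}{4} = \frac{3 t}{4}$)
$Y = - \frac{31}{5}$ ($Y = - \frac{7 \cdot 4 + 3}{5} = - \frac{28 + 3}{5} = \left(- \frac{1}{5}\right) 31 = - \frac{31}{5} \approx -6.2$)
$\left(-491 - 112\right) \left(Y + F{\left(3,2 \right)}\right) = \left(-491 - 112\right) \left(- \frac{31}{5} + \frac{3}{4} \cdot 2\right) = - 603 \left(- \frac{31}{5} + \frac{3}{2}\right) = \left(-603\right) \left(- \frac{47}{10}\right) = \frac{28341}{10}$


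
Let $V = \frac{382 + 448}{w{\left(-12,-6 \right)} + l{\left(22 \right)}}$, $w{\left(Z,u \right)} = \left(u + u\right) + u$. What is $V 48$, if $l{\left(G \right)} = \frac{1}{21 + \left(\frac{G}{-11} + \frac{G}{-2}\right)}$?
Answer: $- \frac{318720}{143} \approx -2228.8$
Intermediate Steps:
$l{\left(G \right)} = \frac{1}{21 - \frac{13 G}{22}}$ ($l{\left(G \right)} = \frac{1}{21 + \left(G \left(- \frac{1}{11}\right) + G \left(- \frac{1}{2}\right)\right)} = \frac{1}{21 - \frac{13 G}{22}}$)
$w{\left(Z,u \right)} = 3 u$ ($w{\left(Z,u \right)} = 2 u + u = 3 u$)
$V = - \frac{6640}{143}$ ($V = \frac{382 + 448}{3 \left(-6\right) - \frac{22}{-462 + 13 \cdot 22}} = \frac{830}{-18 - \frac{22}{-462 + 286}} = \frac{830}{-18 - \frac{22}{-176}} = \frac{830}{-18 - - \frac{1}{8}} = \frac{830}{-18 + \frac{1}{8}} = \frac{830}{- \frac{143}{8}} = 830 \left(- \frac{8}{143}\right) = - \frac{6640}{143} \approx -46.434$)
$V 48 = \left(- \frac{6640}{143}\right) 48 = - \frac{318720}{143}$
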